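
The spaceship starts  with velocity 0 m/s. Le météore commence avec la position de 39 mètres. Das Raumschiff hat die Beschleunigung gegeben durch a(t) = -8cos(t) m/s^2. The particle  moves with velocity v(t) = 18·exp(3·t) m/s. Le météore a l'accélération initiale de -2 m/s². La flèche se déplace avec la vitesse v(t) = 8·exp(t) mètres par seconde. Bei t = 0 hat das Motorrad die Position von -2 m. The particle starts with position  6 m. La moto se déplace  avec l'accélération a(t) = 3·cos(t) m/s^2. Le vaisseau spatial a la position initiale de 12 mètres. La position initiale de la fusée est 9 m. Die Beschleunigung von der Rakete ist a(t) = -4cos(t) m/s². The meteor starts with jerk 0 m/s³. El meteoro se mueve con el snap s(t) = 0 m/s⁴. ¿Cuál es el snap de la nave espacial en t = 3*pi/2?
Para resolver esto, necesitamos tomar 2 derivadas de nuestra ecuación de la aceleración a(t) = -8·cos(t). La derivada de la aceleración da la sacudida: j(t) = 8·sin(t). Derivando la sacudida, obtenemos el snap: s(t) = 8·cos(t). Tenemos el snap s(t) = 8·cos(t). Sustituyendo t = 3*pi/2: s(3*pi/2) = 0.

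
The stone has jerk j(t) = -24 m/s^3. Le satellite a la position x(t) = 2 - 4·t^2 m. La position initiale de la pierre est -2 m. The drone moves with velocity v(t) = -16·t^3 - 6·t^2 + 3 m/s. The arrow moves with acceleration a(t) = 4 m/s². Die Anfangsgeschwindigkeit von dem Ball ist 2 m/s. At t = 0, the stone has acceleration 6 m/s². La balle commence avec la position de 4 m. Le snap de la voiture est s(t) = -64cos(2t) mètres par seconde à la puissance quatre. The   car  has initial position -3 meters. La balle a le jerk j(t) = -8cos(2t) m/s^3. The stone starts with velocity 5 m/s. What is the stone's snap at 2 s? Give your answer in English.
Starting from jerk j(t) = -24, we take 1 derivative. Taking d/dt of j(t), we find s(t) = 0. From the given snap equation s(t) = 0, we substitute t = 2 to get s = 0.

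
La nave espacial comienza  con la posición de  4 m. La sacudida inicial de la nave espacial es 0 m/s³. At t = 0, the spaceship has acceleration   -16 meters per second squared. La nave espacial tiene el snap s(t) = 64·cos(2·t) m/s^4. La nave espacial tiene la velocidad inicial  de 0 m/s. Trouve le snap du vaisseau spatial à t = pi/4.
De l'équation du snap s(t) = 64·cos(2·t), nous substituons t = pi/4 pour obtenir s = 0.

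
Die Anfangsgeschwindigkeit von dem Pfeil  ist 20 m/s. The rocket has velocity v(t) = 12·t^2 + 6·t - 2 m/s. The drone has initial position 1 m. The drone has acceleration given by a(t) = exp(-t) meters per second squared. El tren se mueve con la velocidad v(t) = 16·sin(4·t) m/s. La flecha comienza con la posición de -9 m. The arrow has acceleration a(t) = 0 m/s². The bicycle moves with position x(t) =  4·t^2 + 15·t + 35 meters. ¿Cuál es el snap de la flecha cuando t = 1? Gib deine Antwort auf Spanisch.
Partiendo de la aceleración a(t) = 0, tomamos 2 derivadas. La derivada de la aceleración da la sacudida: j(t) = 0. Tomando d/dt de j(t), encontramos s(t) = 0. Usando s(t) = 0 y sustituyendo t = 1, encontramos s = 0.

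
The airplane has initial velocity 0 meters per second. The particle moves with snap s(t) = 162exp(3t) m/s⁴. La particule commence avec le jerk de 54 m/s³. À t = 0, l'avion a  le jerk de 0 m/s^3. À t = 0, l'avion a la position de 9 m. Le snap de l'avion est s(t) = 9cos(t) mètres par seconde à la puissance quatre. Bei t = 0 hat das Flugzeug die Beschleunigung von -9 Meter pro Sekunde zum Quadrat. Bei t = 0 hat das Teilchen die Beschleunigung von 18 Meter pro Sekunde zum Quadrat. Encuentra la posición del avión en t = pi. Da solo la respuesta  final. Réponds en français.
La position à t = pi est x = -9.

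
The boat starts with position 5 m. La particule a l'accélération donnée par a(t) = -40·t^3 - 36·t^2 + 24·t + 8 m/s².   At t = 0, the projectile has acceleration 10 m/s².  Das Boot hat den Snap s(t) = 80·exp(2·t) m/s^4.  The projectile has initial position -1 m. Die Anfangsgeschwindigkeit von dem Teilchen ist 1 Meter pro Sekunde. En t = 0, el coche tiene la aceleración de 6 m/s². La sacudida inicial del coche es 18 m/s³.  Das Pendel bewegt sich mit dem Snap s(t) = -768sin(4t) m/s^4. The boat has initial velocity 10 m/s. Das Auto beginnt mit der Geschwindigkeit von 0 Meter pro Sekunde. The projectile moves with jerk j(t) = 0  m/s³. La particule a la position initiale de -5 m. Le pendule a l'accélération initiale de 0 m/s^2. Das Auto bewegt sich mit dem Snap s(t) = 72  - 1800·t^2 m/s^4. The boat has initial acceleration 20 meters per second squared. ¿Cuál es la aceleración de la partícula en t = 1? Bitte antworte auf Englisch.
Using a(t) = -40·t^3 - 36·t^2 + 24·t + 8 and substituting t = 1, we find a = -44.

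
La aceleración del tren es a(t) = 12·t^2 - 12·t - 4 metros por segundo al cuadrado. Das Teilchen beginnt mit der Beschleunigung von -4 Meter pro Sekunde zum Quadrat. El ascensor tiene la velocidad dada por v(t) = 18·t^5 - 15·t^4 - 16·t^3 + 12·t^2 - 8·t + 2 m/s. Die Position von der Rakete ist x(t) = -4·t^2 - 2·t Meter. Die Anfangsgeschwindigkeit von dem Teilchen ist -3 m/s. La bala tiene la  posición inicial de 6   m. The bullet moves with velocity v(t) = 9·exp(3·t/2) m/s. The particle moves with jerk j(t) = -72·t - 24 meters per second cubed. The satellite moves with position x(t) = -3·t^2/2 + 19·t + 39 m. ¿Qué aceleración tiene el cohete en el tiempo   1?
Debemos derivar nuestra ecuación de la posición x(t) = -4·t^2 - 2·t 2 veces. Tomando d/dt de x(t), encontramos v(t) = -8·t - 2. Derivando la velocidad, obtenemos la aceleración: a(t) = -8. Tenemos la aceleración a(t) = -8. Sustituyendo t = 1: a(1) = -8.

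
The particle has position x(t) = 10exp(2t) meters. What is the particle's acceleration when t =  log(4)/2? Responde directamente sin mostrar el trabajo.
The answer is 160.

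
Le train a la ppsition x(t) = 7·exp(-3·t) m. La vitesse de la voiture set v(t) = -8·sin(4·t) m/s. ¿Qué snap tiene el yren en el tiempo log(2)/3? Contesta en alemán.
Um dies zu lösen, müssen wir 4 Ableitungen unserer Gleichung für die Position x(t) = 7·exp(-3·t) nehmen. Mit d/dt von x(t) finden wir v(t) = -21·exp(-3·t). Die Ableitung von der Geschwindigkeit ergibt die Beschleunigung: a(t) = 63·exp(-3·t). Durch Ableiten von der Beschleunigung erhalten wir den Ruck: j(t) = -189·exp(-3·t). Durch Ableiten von dem Ruck erhalten wir den Snap: s(t) = 567·exp(-3·t). Wir haben den Snap s(t) = 567·exp(-3·t). Durch Einsetzen von t = log(2)/3: s(log(2)/3) = 567/2.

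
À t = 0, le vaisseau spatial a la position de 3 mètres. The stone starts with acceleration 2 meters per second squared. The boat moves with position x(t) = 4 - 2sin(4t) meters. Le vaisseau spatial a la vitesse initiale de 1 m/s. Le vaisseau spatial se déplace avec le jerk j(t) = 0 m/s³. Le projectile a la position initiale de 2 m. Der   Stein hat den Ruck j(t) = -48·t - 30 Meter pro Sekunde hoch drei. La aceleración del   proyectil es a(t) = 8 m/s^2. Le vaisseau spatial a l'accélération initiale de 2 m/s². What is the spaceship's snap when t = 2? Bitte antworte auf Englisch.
To solve this, we need to take 1 derivative of our jerk equation j(t) = 0. The derivative of jerk gives snap: s(t) = 0. From the given snap equation s(t) = 0, we substitute t = 2 to get s = 0.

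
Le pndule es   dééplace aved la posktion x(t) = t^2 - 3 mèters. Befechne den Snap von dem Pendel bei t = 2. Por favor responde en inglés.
Starting from position x(t) = t^2 - 3, we take 4 derivatives. Taking d/dt of x(t), we find v(t) = 2·t. The derivative of velocity gives acceleration: a(t) = 2. The derivative of acceleration gives jerk: j(t) = 0. The derivative of jerk gives snap: s(t) = 0. We have snap s(t) = 0. Substituting t = 2: s(2) = 0.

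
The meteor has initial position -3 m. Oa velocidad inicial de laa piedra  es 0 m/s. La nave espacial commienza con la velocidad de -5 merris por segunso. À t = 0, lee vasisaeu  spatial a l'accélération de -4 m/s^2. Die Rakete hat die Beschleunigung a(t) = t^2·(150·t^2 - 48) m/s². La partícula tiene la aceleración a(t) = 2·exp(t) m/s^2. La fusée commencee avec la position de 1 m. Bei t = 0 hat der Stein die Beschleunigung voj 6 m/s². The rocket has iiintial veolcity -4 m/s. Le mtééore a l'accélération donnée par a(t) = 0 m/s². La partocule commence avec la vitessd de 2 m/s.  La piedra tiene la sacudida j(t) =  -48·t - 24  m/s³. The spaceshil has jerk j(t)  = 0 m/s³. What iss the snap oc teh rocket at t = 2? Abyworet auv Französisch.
En partant de l'accélération a(t) = t^2·(150·t^2 - 48), nous prenons 2 dérivées. En dérivant l'accélération, nous obtenons le jerk: j(t) = 300·t^3 + 2·t·(150·t^2 - 48). La dérivée du jerk donne le snap: s(t) = 1800·t^2 - 96. Nous avons le snap s(t) = 1800·t^2 - 96. En substituant t = 2: s(2) = 7104.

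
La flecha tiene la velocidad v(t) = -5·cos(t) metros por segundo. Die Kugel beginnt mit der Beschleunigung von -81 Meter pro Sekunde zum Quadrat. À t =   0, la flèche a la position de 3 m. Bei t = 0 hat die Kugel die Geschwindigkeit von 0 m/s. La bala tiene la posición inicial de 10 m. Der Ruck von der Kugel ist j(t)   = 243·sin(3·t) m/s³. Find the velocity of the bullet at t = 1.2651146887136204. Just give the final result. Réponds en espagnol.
La velocidad en t = 1.2651146887136204 es v = 16.4205516347994.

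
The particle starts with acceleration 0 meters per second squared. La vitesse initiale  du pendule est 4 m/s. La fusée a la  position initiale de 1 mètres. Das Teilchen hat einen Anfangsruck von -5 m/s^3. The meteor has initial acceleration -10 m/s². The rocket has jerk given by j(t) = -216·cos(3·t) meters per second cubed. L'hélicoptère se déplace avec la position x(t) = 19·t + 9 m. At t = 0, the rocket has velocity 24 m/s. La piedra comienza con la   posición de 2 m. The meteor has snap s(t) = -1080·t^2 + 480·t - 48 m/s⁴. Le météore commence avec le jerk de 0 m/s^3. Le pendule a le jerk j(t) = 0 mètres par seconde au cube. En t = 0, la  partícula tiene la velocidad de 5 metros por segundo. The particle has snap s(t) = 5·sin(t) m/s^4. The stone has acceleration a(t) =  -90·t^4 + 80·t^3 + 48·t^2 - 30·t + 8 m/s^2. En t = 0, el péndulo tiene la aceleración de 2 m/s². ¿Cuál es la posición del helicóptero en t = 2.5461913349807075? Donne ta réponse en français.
En utilisant x(t) = 19·t + 9 et en substituant t = 2.5461913349807075, nous trouvons x = 57.3776353646334.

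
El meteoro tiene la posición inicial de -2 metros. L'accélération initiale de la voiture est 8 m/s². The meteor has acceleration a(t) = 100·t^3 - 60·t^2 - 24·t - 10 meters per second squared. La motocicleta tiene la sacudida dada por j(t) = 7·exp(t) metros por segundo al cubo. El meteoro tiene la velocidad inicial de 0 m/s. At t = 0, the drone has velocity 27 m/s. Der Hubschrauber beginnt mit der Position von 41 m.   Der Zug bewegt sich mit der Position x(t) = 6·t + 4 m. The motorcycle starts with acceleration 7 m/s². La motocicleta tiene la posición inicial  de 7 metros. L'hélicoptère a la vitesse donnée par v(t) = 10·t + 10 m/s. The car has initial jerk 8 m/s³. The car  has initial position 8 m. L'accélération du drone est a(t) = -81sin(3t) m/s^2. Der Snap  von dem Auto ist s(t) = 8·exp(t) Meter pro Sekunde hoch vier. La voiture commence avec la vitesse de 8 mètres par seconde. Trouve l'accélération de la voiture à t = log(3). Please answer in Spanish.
Necesitamos integrar nuestra ecuación del snap s(t) = 8·exp(t) 2 veces. La integral del snap es la sacudida. Usando j(0) = 8, obtenemos j(t) = 8·exp(t). La antiderivada de la sacudida es la aceleración. Usando a(0) = 8, obtenemos a(t) = 8·exp(t). Tenemos la aceleración a(t) = 8·exp(t). Sustituyendo t = log(3): a(log(3)) = 24.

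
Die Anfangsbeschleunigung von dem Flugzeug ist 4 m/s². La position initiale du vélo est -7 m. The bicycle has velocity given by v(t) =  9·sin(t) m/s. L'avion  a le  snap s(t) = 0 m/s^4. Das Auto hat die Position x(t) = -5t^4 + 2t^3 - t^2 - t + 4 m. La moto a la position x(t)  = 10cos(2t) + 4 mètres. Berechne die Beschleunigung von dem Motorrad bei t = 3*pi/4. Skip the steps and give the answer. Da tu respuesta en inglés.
a(3*pi/4) = 0.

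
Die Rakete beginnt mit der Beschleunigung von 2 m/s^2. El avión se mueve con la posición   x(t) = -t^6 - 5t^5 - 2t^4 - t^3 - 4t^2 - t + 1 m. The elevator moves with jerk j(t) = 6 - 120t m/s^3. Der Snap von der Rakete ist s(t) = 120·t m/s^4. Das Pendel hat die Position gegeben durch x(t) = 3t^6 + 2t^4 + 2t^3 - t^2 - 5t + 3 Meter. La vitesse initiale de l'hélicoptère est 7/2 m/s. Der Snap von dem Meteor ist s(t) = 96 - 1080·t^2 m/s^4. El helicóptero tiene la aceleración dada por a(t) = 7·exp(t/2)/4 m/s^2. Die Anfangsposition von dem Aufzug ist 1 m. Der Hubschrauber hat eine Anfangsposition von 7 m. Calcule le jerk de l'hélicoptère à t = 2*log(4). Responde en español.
Debemos derivar nuestra ecuación de la aceleración a(t) = 7·exp(t/2)/4 1 vez. Derivando la aceleración, obtenemos la sacudida: j(t) = 7·exp(t/2)/8. Usando j(t) = 7·exp(t/2)/8 y sustituyendo t = 2*log(4), encontramos j = 7/2.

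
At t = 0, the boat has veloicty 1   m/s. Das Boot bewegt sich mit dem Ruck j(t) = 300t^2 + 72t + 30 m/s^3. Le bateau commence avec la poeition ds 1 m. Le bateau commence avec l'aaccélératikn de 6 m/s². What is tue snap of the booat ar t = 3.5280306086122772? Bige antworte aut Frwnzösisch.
En partant du jerk j(t) = 300·t^2 + 72·t + 30, nous prenons 1 dérivée. En dérivant le jerk, nous obtenons le snap: s(t) = 600·t + 72. De l'équation du snap s(t) = 600·t + 72, nous substituons t = 3.5280306086122772 pour obtenir s = 2188.81836516737.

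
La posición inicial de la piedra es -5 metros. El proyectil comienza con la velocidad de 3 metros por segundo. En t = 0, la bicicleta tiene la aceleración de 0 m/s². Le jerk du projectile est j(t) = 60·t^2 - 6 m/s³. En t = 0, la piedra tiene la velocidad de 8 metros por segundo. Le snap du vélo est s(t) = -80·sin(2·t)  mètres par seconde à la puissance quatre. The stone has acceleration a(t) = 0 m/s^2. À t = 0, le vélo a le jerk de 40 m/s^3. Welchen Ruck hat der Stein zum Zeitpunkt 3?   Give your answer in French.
En partant de l'accélération a(t) = 0, nous prenons 1 dérivée. En dérivant l'accélération, nous obtenons le jerk: j(t) = 0. De l'équation du jerk j(t) = 0, nous substituons t = 3 pour obtenir j = 0.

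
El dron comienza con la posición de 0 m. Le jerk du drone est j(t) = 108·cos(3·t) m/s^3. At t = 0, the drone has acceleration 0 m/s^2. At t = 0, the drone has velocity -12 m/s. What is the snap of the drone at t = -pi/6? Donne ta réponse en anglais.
Starting from jerk j(t) = 108·cos(3·t), we take 1 derivative. The derivative of jerk gives snap: s(t) = -324·sin(3·t). Using s(t) = -324·sin(3·t) and substituting t = -pi/6, we find s = 324.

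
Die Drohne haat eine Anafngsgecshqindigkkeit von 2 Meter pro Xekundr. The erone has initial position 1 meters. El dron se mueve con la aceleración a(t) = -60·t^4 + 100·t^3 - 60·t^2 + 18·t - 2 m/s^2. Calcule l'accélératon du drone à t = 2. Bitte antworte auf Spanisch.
Tenemos la aceleración a(t) = -60·t^4 + 100·t^3 - 60·t^2 + 18·t - 2. Sustituyendo t = 2: a(2) = -366.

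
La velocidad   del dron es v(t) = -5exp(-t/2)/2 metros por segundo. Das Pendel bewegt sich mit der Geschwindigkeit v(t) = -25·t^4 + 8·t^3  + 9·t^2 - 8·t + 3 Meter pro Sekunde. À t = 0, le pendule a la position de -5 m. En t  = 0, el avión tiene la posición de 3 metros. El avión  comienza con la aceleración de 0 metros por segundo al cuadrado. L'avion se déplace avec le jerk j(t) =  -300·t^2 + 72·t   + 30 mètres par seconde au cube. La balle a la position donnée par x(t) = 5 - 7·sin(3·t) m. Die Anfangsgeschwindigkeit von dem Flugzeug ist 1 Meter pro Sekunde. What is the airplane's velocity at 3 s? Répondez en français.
Nous devons intégrer notre équation du jerk j(t) = -300·t^2 + 72·t + 30 2 fois. En intégrant le jerk et en utilisant la condition initiale a(0) = 0, nous obtenons a(t) = 2·t·(-50·t^2 + 18·t + 15). L'intégrale de l'accélération, avec v(0) = 1, donne la vitesse: v(t) = -25·t^4 + 12·t^3 + 15·t^2 + 1. Nous avons la vitesse v(t) = -25·t^4 + 12·t^3 + 15·t^2 + 1. En substituant t = 3: v(3) = -1565.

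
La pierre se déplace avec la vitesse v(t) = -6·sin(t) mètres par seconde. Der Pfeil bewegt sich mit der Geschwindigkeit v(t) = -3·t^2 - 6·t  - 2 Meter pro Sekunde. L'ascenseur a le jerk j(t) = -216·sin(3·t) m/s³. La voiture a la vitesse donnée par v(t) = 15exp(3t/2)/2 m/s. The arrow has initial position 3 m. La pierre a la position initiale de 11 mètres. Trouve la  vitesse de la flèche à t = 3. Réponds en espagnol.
Usando v(t) = -3·t^2 - 6·t - 2 y sustituyendo t = 3, encontramos v = -47.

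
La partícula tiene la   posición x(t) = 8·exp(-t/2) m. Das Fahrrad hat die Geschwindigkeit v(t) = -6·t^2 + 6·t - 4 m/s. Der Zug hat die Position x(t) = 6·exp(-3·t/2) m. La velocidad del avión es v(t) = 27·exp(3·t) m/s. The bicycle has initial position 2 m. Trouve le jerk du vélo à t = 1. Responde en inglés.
To solve this, we need to take 2 derivatives of our velocity equation v(t) = -6·t^2 + 6·t - 4. The derivative of velocity gives acceleration: a(t) = 6 - 12·t. Differentiating acceleration, we get jerk: j(t) = -12. From the given jerk equation j(t) = -12, we substitute t = 1 to get j = -12.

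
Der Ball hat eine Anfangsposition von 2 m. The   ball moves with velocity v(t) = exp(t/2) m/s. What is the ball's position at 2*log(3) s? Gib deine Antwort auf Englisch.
We must find the integral of our velocity equation v(t) = exp(t/2) 1 time. Finding the integral of v(t) and using x(0) = 2: x(t) = 2·exp(t/2). Using x(t) = 2·exp(t/2) and substituting t = 2*log(3), we find x = 6.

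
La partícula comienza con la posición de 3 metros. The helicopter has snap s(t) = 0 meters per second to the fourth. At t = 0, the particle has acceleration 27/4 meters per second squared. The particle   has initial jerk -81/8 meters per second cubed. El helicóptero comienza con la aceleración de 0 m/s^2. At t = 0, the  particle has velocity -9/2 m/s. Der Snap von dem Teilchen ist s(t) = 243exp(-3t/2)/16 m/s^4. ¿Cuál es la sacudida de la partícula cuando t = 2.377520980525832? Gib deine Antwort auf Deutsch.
Wir müssen unsere Gleichung für den Snap s(t) = 243·exp(-3·t/2)/16 1-mal integrieren. Die Stammfunktion von dem Snap ist der Ruck. Mit j(0) = -81/8 erhalten wir j(t) = -81·exp(-3·t/2)/8. Wir haben den Ruck j(t) = -81·exp(-3·t/2)/8. Durch Einsetzen von t = 2.377520980525832: j(2.377520980525832) = -0.286140062850029.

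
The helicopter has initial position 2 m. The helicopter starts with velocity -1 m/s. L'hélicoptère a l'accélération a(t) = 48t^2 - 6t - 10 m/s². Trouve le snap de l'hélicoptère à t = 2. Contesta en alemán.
Wir müssen unsere Gleichung für die Beschleunigung a(t) = 48·t^2 - 6·t - 10 2-mal ableiten. Durch Ableiten von der Beschleunigung erhalten wir den Ruck: j(t) = 96·t - 6. Durch Ableiten von dem Ruck erhalten wir den Snap: s(t) = 96. Aus der Gleichung für den Snap s(t) = 96, setzen wir t = 2 ein und erhalten s = 96.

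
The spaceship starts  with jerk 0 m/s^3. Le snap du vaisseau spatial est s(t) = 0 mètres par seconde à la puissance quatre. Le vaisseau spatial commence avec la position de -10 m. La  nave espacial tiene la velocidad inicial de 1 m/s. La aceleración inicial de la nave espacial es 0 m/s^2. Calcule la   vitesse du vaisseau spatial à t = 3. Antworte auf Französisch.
Nous devons intégrer notre équation du snap s(t) = 0 3 fois. En prenant ∫s(t)dt et en appliquant j(0) = 0, nous trouvons j(t) = 0. En prenant ∫j(t)dt et en appliquant a(0) = 0, nous trouvons a(t) = 0. En intégrant l'accélération et en utilisant la condition initiale v(0) = 1, nous obtenons v(t) = 1. Nous avons la vitesse v(t) = 1. En substituant t = 3: v(3) = 1.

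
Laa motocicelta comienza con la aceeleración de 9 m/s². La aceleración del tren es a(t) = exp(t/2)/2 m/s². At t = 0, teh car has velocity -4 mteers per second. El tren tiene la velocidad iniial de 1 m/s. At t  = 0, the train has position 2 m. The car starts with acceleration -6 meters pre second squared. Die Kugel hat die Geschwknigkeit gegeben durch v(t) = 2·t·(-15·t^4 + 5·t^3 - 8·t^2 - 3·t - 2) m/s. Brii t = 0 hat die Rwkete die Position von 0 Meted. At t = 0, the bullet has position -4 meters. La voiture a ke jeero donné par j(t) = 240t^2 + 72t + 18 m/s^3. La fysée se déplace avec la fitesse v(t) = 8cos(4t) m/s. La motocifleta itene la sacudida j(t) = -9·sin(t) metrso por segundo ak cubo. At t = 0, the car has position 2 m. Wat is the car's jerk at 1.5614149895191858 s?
From the given jerk equation j(t) = 240·t^2 + 72·t + 18, we substitute t = 1.5614149895191858 to get j = 715.545903924229.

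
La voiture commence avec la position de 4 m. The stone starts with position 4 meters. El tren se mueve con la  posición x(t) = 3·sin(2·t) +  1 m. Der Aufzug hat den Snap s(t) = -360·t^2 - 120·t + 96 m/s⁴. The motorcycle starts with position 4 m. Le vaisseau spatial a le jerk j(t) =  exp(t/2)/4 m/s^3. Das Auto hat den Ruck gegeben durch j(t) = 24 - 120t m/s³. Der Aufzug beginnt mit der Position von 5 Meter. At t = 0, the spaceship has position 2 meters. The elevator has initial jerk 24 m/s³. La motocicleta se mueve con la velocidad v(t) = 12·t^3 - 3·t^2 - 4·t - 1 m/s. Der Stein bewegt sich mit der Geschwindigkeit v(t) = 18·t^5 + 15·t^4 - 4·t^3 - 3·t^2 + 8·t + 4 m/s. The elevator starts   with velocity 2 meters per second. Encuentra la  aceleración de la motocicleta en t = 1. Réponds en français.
Pour résoudre ceci, nous devons prendre 1 dérivée de notre équation de la vitesse v(t) = 12·t^3 - 3·t^2 - 4·t - 1. En prenant d/dt de v(t), nous trouvons a(t) = 36·t^2 - 6·t - 4. En utilisant a(t) = 36·t^2 - 6·t - 4 et en substituant t = 1, nous trouvons a = 26.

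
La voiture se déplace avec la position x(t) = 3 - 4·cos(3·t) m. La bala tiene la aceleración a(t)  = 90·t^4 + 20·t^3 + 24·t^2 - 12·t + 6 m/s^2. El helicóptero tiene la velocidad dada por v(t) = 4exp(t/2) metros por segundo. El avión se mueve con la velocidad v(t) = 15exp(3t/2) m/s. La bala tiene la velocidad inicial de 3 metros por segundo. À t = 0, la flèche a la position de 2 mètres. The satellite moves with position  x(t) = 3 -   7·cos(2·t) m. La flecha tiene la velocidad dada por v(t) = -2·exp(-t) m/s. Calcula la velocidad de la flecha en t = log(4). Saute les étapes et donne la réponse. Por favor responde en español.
v(log(4)) = -1/2.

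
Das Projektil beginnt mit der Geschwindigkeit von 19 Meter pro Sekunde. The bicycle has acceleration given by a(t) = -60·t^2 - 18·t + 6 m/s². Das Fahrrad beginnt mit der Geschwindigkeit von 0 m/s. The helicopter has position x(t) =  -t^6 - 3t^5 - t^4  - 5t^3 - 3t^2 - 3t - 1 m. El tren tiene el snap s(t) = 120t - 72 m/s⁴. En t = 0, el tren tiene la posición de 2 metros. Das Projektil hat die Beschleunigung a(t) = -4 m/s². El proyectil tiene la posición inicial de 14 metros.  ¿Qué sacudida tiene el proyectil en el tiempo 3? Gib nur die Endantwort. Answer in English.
At t = 3, j = 0.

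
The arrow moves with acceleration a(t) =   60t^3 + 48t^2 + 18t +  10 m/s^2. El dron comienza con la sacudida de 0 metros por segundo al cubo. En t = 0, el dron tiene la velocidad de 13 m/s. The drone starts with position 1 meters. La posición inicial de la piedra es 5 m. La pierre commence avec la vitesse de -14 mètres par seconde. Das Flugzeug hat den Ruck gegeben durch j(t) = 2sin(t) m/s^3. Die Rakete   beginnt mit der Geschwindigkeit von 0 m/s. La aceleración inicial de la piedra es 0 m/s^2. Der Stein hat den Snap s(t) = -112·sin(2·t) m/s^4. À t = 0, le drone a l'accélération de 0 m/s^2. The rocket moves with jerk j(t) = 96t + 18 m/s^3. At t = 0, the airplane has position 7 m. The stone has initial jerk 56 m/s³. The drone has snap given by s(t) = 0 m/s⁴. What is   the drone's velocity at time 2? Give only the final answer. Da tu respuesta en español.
v(2) = 13.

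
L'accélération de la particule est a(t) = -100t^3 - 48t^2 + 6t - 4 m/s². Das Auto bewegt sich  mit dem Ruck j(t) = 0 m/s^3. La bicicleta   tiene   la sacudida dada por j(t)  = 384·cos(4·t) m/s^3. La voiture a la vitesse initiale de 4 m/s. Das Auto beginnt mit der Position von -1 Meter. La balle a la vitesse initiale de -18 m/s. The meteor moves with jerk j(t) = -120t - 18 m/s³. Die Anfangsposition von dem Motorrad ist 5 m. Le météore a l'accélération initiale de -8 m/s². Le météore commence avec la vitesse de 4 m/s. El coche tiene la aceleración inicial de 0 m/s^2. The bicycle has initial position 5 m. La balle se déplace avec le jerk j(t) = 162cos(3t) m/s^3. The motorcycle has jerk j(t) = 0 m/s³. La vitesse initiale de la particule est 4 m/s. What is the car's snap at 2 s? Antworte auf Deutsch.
Ausgehend von dem Ruck j(t) = 0, nehmen wir 1 Ableitung. Mit d/dt von j(t) finden wir s(t) = 0. Wir haben den Snap s(t) = 0. Durch Einsetzen von t = 2: s(2) = 0.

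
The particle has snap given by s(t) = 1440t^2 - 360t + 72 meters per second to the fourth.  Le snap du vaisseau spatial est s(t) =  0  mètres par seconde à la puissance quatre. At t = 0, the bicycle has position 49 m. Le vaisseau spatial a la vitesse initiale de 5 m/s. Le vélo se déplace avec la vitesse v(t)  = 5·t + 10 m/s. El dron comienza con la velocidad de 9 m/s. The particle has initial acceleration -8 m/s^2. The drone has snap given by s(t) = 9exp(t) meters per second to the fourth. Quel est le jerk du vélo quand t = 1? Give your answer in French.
En partant de la vitesse v(t) = 5·t + 10, nous prenons 2 dérivées. La dérivée de la vitesse donne l'accélération: a(t) = 5. La dérivée de l'accélération donne le jerk: j(t) = 0. Nous avons le jerk j(t) = 0. En substituant t = 1: j(1) = 0.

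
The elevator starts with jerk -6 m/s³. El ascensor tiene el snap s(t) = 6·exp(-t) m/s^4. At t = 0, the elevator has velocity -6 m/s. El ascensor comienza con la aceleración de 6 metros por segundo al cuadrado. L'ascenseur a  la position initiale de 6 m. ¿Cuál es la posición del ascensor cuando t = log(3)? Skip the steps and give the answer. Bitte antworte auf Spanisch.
En t = log(3), x = 2.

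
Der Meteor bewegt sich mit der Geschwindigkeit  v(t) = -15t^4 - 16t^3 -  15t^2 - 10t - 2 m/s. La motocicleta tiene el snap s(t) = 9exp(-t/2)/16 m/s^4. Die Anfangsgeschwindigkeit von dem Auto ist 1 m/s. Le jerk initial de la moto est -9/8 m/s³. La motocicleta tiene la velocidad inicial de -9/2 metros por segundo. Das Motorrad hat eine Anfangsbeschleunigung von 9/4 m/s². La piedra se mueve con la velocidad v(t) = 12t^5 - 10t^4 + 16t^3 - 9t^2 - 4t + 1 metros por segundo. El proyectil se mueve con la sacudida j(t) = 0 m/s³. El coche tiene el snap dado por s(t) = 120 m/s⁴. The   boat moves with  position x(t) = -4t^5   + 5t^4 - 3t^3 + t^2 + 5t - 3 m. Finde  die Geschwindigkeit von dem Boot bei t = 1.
Um dies zu lösen, müssen wir 1 Ableitung unserer Gleichung für die Position x(t) = -4·t^5 + 5·t^4 - 3·t^3 + t^2 + 5·t - 3 nehmen. Mit d/dt von x(t) finden wir v(t) = -20·t^4 + 20·t^3 - 9·t^2 + 2·t + 5. Aus der Gleichung für die Geschwindigkeit v(t) = -20·t^4 + 20·t^3 - 9·t^2 + 2·t + 5, setzen wir t = 1 ein und erhalten v = -2.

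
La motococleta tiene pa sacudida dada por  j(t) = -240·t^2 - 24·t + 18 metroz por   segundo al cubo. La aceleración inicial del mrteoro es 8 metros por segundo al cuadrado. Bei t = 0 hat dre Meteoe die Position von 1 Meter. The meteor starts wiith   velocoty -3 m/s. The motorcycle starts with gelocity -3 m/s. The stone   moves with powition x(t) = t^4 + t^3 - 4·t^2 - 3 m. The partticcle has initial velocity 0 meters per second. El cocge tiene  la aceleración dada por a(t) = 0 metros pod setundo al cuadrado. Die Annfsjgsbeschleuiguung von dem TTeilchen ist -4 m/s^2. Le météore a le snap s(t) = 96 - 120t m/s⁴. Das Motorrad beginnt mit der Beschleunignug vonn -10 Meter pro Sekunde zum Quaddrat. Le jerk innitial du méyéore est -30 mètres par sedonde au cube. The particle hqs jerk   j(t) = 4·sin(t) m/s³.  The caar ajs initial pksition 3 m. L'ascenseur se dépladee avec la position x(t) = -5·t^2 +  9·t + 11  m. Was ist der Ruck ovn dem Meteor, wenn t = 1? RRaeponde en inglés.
Starting from snap s(t) = 96 - 120·t, we take 1 integral. Finding the antiderivative of s(t) and using j(0) = -30: j(t) = -60·t^2 + 96·t - 30. From the given jerk equation j(t) = -60·t^2 + 96·t - 30, we substitute t = 1 to get j = 6.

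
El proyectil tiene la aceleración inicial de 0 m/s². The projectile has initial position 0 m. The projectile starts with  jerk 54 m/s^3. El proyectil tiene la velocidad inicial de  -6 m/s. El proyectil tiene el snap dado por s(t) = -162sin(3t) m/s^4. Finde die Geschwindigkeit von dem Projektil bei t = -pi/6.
Um dies zu lösen, müssen wir 3 Stammfunktionen unserer Gleichung für den Snap s(t) = -162·sin(3·t) finden. Die Stammfunktion von dem Snap, mit j(0) = 54, ergibt den Ruck: j(t) = 54·cos(3·t). Mit ∫j(t)dt und Anwendung von a(0) = 0, finden wir a(t) = 18·sin(3·t). Durch Integration von der Beschleunigung und Verwendung der Anfangsbedingung v(0) = -6, erhalten wir v(t) = -6·cos(3·t). Aus der Gleichung für die Geschwindigkeit v(t) = -6·cos(3·t), setzen wir t = -pi/6 ein und erhalten v = 0.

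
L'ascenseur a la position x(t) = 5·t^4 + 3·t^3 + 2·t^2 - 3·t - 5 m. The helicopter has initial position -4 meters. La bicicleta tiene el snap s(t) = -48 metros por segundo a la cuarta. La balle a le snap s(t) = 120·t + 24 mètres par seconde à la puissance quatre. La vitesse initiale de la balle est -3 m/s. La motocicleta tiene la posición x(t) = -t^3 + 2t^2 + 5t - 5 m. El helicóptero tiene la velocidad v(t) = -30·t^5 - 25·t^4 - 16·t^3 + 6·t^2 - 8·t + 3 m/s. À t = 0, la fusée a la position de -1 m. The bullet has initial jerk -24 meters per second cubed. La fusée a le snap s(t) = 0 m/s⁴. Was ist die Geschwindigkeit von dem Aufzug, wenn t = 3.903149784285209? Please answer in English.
We must differentiate our position equation x(t) = 5·t^4 + 3·t^3 + 2·t^2 - 3·t - 5 1 time. Taking d/dt of x(t), we find v(t) = 20·t^3 + 9·t^2 + 4·t - 3. We have velocity v(t) = 20·t^3 + 9·t^2 + 4·t - 3. Substituting t = 3.903149784285209: v(3.903149784285209) = 1338.98061859491.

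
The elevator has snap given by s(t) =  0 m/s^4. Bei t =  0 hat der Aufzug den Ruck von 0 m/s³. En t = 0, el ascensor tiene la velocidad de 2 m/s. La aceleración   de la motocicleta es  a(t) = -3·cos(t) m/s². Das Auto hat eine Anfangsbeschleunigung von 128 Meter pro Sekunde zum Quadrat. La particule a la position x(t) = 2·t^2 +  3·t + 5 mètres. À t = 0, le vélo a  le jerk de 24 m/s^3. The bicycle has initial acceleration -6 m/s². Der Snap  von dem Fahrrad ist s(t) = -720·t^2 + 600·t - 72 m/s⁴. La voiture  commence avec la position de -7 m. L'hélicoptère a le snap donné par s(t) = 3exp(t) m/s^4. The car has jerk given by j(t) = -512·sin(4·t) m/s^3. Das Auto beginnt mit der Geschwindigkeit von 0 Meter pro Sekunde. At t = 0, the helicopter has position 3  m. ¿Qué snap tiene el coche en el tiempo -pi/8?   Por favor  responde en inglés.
We must differentiate our jerk equation j(t) = -512·sin(4·t) 1 time. Differentiating jerk, we get snap: s(t) = -2048·cos(4·t). We have snap s(t) = -2048·cos(4·t). Substituting t = -pi/8: s(-pi/8) = 0.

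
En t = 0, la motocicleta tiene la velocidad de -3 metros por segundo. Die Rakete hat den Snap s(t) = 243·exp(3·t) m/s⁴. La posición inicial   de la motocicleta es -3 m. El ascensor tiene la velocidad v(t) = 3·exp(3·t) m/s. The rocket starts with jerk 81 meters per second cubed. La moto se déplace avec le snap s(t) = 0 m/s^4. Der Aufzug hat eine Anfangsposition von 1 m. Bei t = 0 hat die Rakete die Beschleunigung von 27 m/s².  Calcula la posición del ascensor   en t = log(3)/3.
Partiendo de la velocidad v(t) = 3·exp(3·t), tomamos 1 antiderivada. La integral de la velocidad, con x(0) = 1, da la posición: x(t) = exp(3·t). Usando x(t) = exp(3·t) y sustituyendo t = log(3)/3, encontramos x = 3.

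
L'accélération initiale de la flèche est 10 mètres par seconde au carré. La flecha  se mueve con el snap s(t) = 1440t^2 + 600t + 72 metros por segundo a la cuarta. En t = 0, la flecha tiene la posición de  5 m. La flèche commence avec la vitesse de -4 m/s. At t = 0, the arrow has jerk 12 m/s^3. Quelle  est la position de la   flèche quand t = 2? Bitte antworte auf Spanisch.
Partiendo del snap s(t) = 1440·t^2 + 600·t + 72, tomamos 4 antiderivadas. Tomando ∫s(t)dt y aplicando j(0) = 12, encontramos j(t) = 480·t^3 + 300·t^2 + 72·t + 12. Tomando ∫j(t)dt y aplicando a(0) = 10, encontramos a(t) = 120·t^4 + 100·t^3 + 36·t^2 + 12·t + 10. La antiderivada de la aceleración es la velocidad. Usando v(0) = -4, obtenemos v(t) = 24·t^5 + 25·t^4 + 12·t^3 + 6·t^2 + 10·t - 4. La integral de la velocidad, con x(0) = 5, da la posición: x(t) = 4·t^6 + 5·t^5 + 3·t^4 + 2·t^3 + 5·t^2 - 4·t + 5. Usando x(t) = 4·t^6 + 5·t^5 + 3·t^4 + 2·t^3 + 5·t^2 - 4·t + 5 y sustituyendo t = 2, encontramos x = 497.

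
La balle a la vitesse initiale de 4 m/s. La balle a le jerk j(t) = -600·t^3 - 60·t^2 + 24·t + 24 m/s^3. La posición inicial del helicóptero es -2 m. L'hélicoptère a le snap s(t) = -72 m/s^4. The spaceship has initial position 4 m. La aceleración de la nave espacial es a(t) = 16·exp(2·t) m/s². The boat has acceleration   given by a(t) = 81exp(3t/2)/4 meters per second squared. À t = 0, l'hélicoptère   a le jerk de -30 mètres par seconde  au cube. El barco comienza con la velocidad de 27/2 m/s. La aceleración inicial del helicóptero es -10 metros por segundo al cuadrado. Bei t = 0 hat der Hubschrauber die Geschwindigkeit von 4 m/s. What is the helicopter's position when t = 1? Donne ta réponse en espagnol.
Necesitamos integrar nuestra ecuación del snap s(t) = -72 4 veces. La antiderivada del snap es la sacudida. Usando j(0) = -30, obtenemos j(t) = -72·t - 30. Integrando la sacudida y usando la condición inicial a(0) = -10, obtenemos a(t) = -36·t^2 - 30·t - 10. Tomando ∫a(t)dt y aplicando v(0) = 4, encontramos v(t) = -12·t^3 - 15·t^2 - 10·t + 4. La integral de la velocidad, con x(0) = -2, da la posición: x(t) = -3·t^4 - 5·t^3 - 5·t^2 + 4·t - 2. Tenemos la posición x(t) = -3·t^4 - 5·t^3 - 5·t^2 + 4·t - 2. Sustituyendo t = 1: x(1) = -11.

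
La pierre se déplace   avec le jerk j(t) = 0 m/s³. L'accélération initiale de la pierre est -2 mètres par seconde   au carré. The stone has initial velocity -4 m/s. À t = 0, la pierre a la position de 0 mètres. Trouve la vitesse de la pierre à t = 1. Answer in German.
Wir müssen die Stammfunktion unserer Gleichung für den Ruck j(t) = 0 2-mal finden. Die Stammfunktion von dem Ruck ist die Beschleunigung. Mit a(0) = -2 erhalten wir a(t) = -2. Mit ∫a(t)dt und Anwendung von v(0) = -4, finden wir v(t) = -2·t - 4. Wir haben die Geschwindigkeit v(t) = -2·t - 4. Durch Einsetzen von t = 1: v(1) = -6.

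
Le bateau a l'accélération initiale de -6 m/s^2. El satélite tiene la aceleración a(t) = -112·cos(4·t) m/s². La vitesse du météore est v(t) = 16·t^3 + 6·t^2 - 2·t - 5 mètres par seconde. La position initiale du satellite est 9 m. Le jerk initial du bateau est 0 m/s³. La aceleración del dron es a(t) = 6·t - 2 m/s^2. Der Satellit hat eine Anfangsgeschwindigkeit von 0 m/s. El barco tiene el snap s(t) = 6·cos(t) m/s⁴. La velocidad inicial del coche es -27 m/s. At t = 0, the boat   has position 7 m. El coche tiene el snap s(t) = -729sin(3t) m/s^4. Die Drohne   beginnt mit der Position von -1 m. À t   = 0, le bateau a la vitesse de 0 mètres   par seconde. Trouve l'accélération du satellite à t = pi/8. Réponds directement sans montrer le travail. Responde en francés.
L'accélération à t = pi/8 est a = 0.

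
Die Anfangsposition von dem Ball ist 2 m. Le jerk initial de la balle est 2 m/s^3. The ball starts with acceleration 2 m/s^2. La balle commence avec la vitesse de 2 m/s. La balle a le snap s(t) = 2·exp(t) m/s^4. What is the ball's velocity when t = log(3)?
To solve this, we need to take 3 integrals of our snap equation s(t) = 2·exp(t). Taking ∫s(t)dt and applying j(0) = 2, we find j(t) = 2·exp(t). Integrating jerk and using the initial condition a(0) = 2, we get a(t) = 2·exp(t). Integrating acceleration and using the initial condition v(0) = 2, we get v(t) = 2·exp(t). We have velocity v(t) = 2·exp(t). Substituting t = log(3): v(log(3)) = 6.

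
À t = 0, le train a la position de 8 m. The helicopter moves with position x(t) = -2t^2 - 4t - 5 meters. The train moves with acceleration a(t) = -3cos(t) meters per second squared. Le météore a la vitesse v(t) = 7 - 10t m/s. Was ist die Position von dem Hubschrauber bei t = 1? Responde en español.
De la ecuación de la posición x(t) = -2·t^2 - 4·t - 5, sustituimos t = 1 para obtener x = -11.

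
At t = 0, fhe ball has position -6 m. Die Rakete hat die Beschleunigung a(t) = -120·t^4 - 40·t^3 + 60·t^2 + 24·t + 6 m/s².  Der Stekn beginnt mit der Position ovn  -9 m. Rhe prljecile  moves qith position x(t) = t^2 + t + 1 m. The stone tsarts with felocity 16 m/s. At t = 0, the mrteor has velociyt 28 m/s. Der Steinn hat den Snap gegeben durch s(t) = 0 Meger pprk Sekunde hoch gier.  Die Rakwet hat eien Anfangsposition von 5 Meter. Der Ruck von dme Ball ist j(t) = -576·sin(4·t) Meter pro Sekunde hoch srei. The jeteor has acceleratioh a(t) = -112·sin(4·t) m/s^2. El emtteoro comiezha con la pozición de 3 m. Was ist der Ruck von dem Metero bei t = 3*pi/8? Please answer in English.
We must differentiate our acceleration equation a(t) = -112·sin(4·t) 1 time. Taking d/dt of a(t), we find j(t) = -448·cos(4·t). Using j(t) = -448·cos(4·t) and substituting t = 3*pi/8, we find j = 0.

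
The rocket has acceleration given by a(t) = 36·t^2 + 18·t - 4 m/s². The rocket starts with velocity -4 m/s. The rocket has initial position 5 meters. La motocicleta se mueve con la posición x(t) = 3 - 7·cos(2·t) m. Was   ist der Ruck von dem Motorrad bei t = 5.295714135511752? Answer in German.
Um dies zu lösen, müssen wir 3 Ableitungen unserer Gleichung für die Position x(t) = 3 - 7·cos(2·t) nehmen. Die Ableitung von der Position ergibt die Geschwindigkeit: v(t) = 14·sin(2·t). Die Ableitung von der Geschwindigkeit ergibt die Beschleunigung: a(t) = 28·cos(2·t). Mit d/dt von a(t) finden wir j(t) = -56·sin(2·t). Aus der Gleichung für den Ruck j(t) = -56·sin(2·t), setzen wir t = 5.295714135511752 ein und erhalten j = 51.4885586590939.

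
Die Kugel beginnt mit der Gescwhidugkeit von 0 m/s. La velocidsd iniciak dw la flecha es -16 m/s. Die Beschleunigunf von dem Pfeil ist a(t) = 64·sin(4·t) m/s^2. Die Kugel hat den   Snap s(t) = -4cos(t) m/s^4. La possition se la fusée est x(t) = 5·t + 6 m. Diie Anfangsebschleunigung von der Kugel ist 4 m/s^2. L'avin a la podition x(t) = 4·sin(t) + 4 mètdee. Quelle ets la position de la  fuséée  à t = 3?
Nous avons la position x(t) = 5·t + 6. En substituant t = 3: x(3) = 21.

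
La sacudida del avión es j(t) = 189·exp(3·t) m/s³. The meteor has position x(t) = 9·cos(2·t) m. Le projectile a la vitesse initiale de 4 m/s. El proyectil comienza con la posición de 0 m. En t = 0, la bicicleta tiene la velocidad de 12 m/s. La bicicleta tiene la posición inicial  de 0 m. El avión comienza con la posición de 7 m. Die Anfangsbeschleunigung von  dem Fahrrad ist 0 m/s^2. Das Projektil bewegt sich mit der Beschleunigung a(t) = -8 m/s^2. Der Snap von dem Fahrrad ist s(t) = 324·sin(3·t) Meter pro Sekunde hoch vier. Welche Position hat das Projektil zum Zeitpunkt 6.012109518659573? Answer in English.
We need to integrate our acceleration equation a(t) = -8 2 times. Integrating acceleration and using the initial condition v(0) = 4, we get v(t) = 4 - 8·t. The integral of velocity is position. Using x(0) = 0, we get x(t) = -4·t^2 + 4·t. We have position x(t) = -4·t^2 + 4·t. Substituting t = 6.012109518659573: x(6.012109518659573) = -120.533405382790.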